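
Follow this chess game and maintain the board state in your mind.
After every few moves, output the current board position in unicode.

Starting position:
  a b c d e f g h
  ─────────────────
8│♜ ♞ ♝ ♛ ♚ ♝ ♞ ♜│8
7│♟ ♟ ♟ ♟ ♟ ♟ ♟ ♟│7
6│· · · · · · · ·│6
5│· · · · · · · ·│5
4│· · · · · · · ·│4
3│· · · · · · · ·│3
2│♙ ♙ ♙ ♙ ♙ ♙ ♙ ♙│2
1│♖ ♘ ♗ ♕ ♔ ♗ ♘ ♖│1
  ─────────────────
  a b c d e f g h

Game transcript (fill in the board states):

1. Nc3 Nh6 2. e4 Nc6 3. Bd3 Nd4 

  a b c d e f g h
  ─────────────────
8│♜ · ♝ ♛ ♚ ♝ · ♜│8
7│♟ ♟ ♟ ♟ ♟ ♟ ♟ ♟│7
6│· · · · · · · ♞│6
5│· · · · · · · ·│5
4│· · · ♞ ♙ · · ·│4
3│· · ♘ ♗ · · · ·│3
2│♙ ♙ ♙ ♙ · ♙ ♙ ♙│2
1│♖ · ♗ ♕ ♔ · ♘ ♖│1
  ─────────────────
  a b c d e f g h

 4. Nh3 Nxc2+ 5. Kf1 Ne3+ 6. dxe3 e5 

  a b c d e f g h
  ─────────────────
8│♜ · ♝ ♛ ♚ ♝ · ♜│8
7│♟ ♟ ♟ ♟ · ♟ ♟ ♟│7
6│· · · · · · · ♞│6
5│· · · · ♟ · · ·│5
4│· · · · ♙ · · ·│4
3│· · ♘ ♗ ♙ · · ♘│3
2│♙ ♙ · · · ♙ ♙ ♙│2
1│♖ · ♗ ♕ · ♔ · ♖│1
  ─────────────────
  a b c d e f g h

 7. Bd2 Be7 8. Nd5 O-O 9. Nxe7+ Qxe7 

  a b c d e f g h
  ─────────────────
8│♜ · ♝ · · ♜ ♚ ·│8
7│♟ ♟ ♟ ♟ ♛ ♟ ♟ ♟│7
6│· · · · · · · ♞│6
5│· · · · ♟ · · ·│5
4│· · · · ♙ · · ·│4
3│· · · ♗ ♙ · · ♘│3
2│♙ ♙ · ♗ · ♙ ♙ ♙│2
1│♖ · · ♕ · ♔ · ♖│1
  ─────────────────
  a b c d e f g h

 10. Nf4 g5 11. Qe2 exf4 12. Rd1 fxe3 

  a b c d e f g h
  ─────────────────
8│♜ · ♝ · · ♜ ♚ ·│8
7│♟ ♟ ♟ ♟ ♛ ♟ · ♟│7
6│· · · · · · · ♞│6
5│· · · · · · ♟ ·│5
4│· · · · ♙ · · ·│4
3│· · · ♗ ♟ · · ·│3
2│♙ ♙ · ♗ ♕ ♙ ♙ ♙│2
1│· · · ♖ · ♔ · ♖│1
  ─────────────────
  a b c d e f g h

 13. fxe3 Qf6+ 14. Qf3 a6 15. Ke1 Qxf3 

  a b c d e f g h
  ─────────────────
8│♜ · ♝ · · ♜ ♚ ·│8
7│· ♟ ♟ ♟ · ♟ · ♟│7
6│♟ · · · · · · ♞│6
5│· · · · · · ♟ ·│5
4│· · · · ♙ · · ·│4
3│· · · ♗ ♙ ♛ · ·│3
2│♙ ♙ · ♗ · · ♙ ♙│2
1│· · · ♖ ♔ · · ♖│1
  ─────────────────
  a b c d e f g h



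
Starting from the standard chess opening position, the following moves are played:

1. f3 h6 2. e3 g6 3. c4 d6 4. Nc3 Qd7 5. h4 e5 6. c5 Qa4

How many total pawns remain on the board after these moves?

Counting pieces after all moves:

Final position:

  a b c d e f g h
  ─────────────────
8│♜ ♞ ♝ · ♚ ♝ ♞ ♜│8
7│♟ ♟ ♟ · · ♟ · ·│7
6│· · · ♟ · · ♟ ♟│6
5│· · ♙ · ♟ · · ·│5
4│♛ · · · · · · ♙│4
3│· · ♘ · ♙ ♙ · ·│3
2│♙ ♙ · ♙ · · ♙ ·│2
1│♖ · ♗ ♕ ♔ ♗ ♘ ♖│1
  ─────────────────
  a b c d e f g h


16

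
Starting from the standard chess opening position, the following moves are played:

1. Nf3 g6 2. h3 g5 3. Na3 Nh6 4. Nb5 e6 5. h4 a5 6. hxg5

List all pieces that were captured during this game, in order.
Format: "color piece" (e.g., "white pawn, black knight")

Tracking captures:
  hxg5: captured black pawn

black pawn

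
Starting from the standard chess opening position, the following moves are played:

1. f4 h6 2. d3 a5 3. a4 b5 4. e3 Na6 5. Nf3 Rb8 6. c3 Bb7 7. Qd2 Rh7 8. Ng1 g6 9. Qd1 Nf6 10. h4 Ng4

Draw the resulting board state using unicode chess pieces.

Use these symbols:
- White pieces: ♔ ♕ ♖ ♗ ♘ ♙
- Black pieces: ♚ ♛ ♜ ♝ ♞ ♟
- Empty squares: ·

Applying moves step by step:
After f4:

♜ ♞ ♝ ♛ ♚ ♝ ♞ ♜
♟ ♟ ♟ ♟ ♟ ♟ ♟ ♟
· · · · · · · ·
· · · · · · · ·
· · · · · ♙ · ·
· · · · · · · ·
♙ ♙ ♙ ♙ ♙ · ♙ ♙
♖ ♘ ♗ ♕ ♔ ♗ ♘ ♖


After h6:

♜ ♞ ♝ ♛ ♚ ♝ ♞ ♜
♟ ♟ ♟ ♟ ♟ ♟ ♟ ·
· · · · · · · ♟
· · · · · · · ·
· · · · · ♙ · ·
· · · · · · · ·
♙ ♙ ♙ ♙ ♙ · ♙ ♙
♖ ♘ ♗ ♕ ♔ ♗ ♘ ♖


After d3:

♜ ♞ ♝ ♛ ♚ ♝ ♞ ♜
♟ ♟ ♟ ♟ ♟ ♟ ♟ ·
· · · · · · · ♟
· · · · · · · ·
· · · · · ♙ · ·
· · · ♙ · · · ·
♙ ♙ ♙ · ♙ · ♙ ♙
♖ ♘ ♗ ♕ ♔ ♗ ♘ ♖


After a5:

♜ ♞ ♝ ♛ ♚ ♝ ♞ ♜
· ♟ ♟ ♟ ♟ ♟ ♟ ·
· · · · · · · ♟
♟ · · · · · · ·
· · · · · ♙ · ·
· · · ♙ · · · ·
♙ ♙ ♙ · ♙ · ♙ ♙
♖ ♘ ♗ ♕ ♔ ♗ ♘ ♖


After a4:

♜ ♞ ♝ ♛ ♚ ♝ ♞ ♜
· ♟ ♟ ♟ ♟ ♟ ♟ ·
· · · · · · · ♟
♟ · · · · · · ·
♙ · · · · ♙ · ·
· · · ♙ · · · ·
· ♙ ♙ · ♙ · ♙ ♙
♖ ♘ ♗ ♕ ♔ ♗ ♘ ♖


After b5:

♜ ♞ ♝ ♛ ♚ ♝ ♞ ♜
· · ♟ ♟ ♟ ♟ ♟ ·
· · · · · · · ♟
♟ ♟ · · · · · ·
♙ · · · · ♙ · ·
· · · ♙ · · · ·
· ♙ ♙ · ♙ · ♙ ♙
♖ ♘ ♗ ♕ ♔ ♗ ♘ ♖


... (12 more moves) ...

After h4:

· ♜ · ♛ ♚ ♝ · ·
· ♝ ♟ ♟ ♟ ♟ · ♜
♞ · · · · ♞ ♟ ♟
♟ ♟ · · · · · ·
♙ · · · · ♙ · ♙
· · ♙ ♙ ♙ · · ·
· ♙ · · · · ♙ ·
♖ ♘ ♗ ♕ ♔ ♗ ♘ ♖


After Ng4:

· ♜ · ♛ ♚ ♝ · ·
· ♝ ♟ ♟ ♟ ♟ · ♜
♞ · · · · · ♟ ♟
♟ ♟ · · · · · ·
♙ · · · · ♙ ♞ ♙
· · ♙ ♙ ♙ · · ·
· ♙ · · · · ♙ ·
♖ ♘ ♗ ♕ ♔ ♗ ♘ ♖



  a b c d e f g h
  ─────────────────
8│· ♜ · ♛ ♚ ♝ · ·│8
7│· ♝ ♟ ♟ ♟ ♟ · ♜│7
6│♞ · · · · · ♟ ♟│6
5│♟ ♟ · · · · · ·│5
4│♙ · · · · ♙ ♞ ♙│4
3│· · ♙ ♙ ♙ · · ·│3
2│· ♙ · · · · ♙ ·│2
1│♖ ♘ ♗ ♕ ♔ ♗ ♘ ♖│1
  ─────────────────
  a b c d e f g h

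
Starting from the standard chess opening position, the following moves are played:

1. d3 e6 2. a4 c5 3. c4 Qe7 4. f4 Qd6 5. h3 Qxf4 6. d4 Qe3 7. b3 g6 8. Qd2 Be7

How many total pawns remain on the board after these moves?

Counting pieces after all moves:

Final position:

  a b c d e f g h
  ─────────────────
8│♜ ♞ ♝ · ♚ · ♞ ♜│8
7│♟ ♟ · ♟ ♝ ♟ · ♟│7
6│· · · · ♟ · ♟ ·│6
5│· · ♟ · · · · ·│5
4│♙ · ♙ ♙ · · · ·│4
3│· ♙ · · ♛ · · ♙│3
2│· · · ♕ ♙ · ♙ ·│2
1│♖ ♘ ♗ · ♔ ♗ ♘ ♖│1
  ─────────────────
  a b c d e f g h


15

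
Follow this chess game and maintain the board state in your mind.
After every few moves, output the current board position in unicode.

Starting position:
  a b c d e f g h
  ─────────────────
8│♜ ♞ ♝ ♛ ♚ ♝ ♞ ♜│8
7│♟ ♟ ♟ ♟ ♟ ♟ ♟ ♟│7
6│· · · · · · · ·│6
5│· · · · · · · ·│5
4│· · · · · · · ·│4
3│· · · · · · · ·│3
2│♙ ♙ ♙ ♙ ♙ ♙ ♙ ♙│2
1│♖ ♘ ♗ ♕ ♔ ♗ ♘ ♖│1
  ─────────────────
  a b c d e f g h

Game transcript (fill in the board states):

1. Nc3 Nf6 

  a b c d e f g h
  ─────────────────
8│♜ ♞ ♝ ♛ ♚ ♝ · ♜│8
7│♟ ♟ ♟ ♟ ♟ ♟ ♟ ♟│7
6│· · · · · ♞ · ·│6
5│· · · · · · · ·│5
4│· · · · · · · ·│4
3│· · ♘ · · · · ·│3
2│♙ ♙ ♙ ♙ ♙ ♙ ♙ ♙│2
1│♖ · ♗ ♕ ♔ ♗ ♘ ♖│1
  ─────────────────
  a b c d e f g h

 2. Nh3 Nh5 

  a b c d e f g h
  ─────────────────
8│♜ ♞ ♝ ♛ ♚ ♝ · ♜│8
7│♟ ♟ ♟ ♟ ♟ ♟ ♟ ♟│7
6│· · · · · · · ·│6
5│· · · · · · · ♞│5
4│· · · · · · · ·│4
3│· · ♘ · · · · ♘│3
2│♙ ♙ ♙ ♙ ♙ ♙ ♙ ♙│2
1│♖ · ♗ ♕ ♔ ♗ · ♖│1
  ─────────────────
  a b c d e f g h

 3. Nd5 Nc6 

  a b c d e f g h
  ─────────────────
8│♜ · ♝ ♛ ♚ ♝ · ♜│8
7│♟ ♟ ♟ ♟ ♟ ♟ ♟ ♟│7
6│· · ♞ · · · · ·│6
5│· · · ♘ · · · ♞│5
4│· · · · · · · ·│4
3│· · · · · · · ♘│3
2│♙ ♙ ♙ ♙ ♙ ♙ ♙ ♙│2
1│♖ · ♗ ♕ ♔ ♗ · ♖│1
  ─────────────────
  a b c d e f g h

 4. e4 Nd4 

  a b c d e f g h
  ─────────────────
8│♜ · ♝ ♛ ♚ ♝ · ♜│8
7│♟ ♟ ♟ ♟ ♟ ♟ ♟ ♟│7
6│· · · · · · · ·│6
5│· · · ♘ · · · ♞│5
4│· · · ♞ ♙ · · ·│4
3│· · · · · · · ♘│3
2│♙ ♙ ♙ ♙ · ♙ ♙ ♙│2
1│♖ · ♗ ♕ ♔ ♗ · ♖│1
  ─────────────────
  a b c d e f g h



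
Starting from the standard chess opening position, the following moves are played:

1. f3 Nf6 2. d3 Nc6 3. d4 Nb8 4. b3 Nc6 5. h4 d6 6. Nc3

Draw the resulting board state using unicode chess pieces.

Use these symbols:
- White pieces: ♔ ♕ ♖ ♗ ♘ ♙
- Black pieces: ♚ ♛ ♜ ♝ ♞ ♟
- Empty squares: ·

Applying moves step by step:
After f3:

♜ ♞ ♝ ♛ ♚ ♝ ♞ ♜
♟ ♟ ♟ ♟ ♟ ♟ ♟ ♟
· · · · · · · ·
· · · · · · · ·
· · · · · · · ·
· · · · · ♙ · ·
♙ ♙ ♙ ♙ ♙ · ♙ ♙
♖ ♘ ♗ ♕ ♔ ♗ ♘ ♖


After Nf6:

♜ ♞ ♝ ♛ ♚ ♝ · ♜
♟ ♟ ♟ ♟ ♟ ♟ ♟ ♟
· · · · · ♞ · ·
· · · · · · · ·
· · · · · · · ·
· · · · · ♙ · ·
♙ ♙ ♙ ♙ ♙ · ♙ ♙
♖ ♘ ♗ ♕ ♔ ♗ ♘ ♖


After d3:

♜ ♞ ♝ ♛ ♚ ♝ · ♜
♟ ♟ ♟ ♟ ♟ ♟ ♟ ♟
· · · · · ♞ · ·
· · · · · · · ·
· · · · · · · ·
· · · ♙ · ♙ · ·
♙ ♙ ♙ · ♙ · ♙ ♙
♖ ♘ ♗ ♕ ♔ ♗ ♘ ♖


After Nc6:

♜ · ♝ ♛ ♚ ♝ · ♜
♟ ♟ ♟ ♟ ♟ ♟ ♟ ♟
· · ♞ · · ♞ · ·
· · · · · · · ·
· · · · · · · ·
· · · ♙ · ♙ · ·
♙ ♙ ♙ · ♙ · ♙ ♙
♖ ♘ ♗ ♕ ♔ ♗ ♘ ♖


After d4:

♜ · ♝ ♛ ♚ ♝ · ♜
♟ ♟ ♟ ♟ ♟ ♟ ♟ ♟
· · ♞ · · ♞ · ·
· · · · · · · ·
· · · ♙ · · · ·
· · · · · ♙ · ·
♙ ♙ ♙ · ♙ · ♙ ♙
♖ ♘ ♗ ♕ ♔ ♗ ♘ ♖


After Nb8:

♜ ♞ ♝ ♛ ♚ ♝ · ♜
♟ ♟ ♟ ♟ ♟ ♟ ♟ ♟
· · · · · ♞ · ·
· · · · · · · ·
· · · ♙ · · · ·
· · · · · ♙ · ·
♙ ♙ ♙ · ♙ · ♙ ♙
♖ ♘ ♗ ♕ ♔ ♗ ♘ ♖


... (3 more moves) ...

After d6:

♜ · ♝ ♛ ♚ ♝ · ♜
♟ ♟ ♟ · ♟ ♟ ♟ ♟
· · ♞ ♟ · ♞ · ·
· · · · · · · ·
· · · ♙ · · · ♙
· ♙ · · · ♙ · ·
♙ · ♙ · ♙ · ♙ ·
♖ ♘ ♗ ♕ ♔ ♗ ♘ ♖


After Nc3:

♜ · ♝ ♛ ♚ ♝ · ♜
♟ ♟ ♟ · ♟ ♟ ♟ ♟
· · ♞ ♟ · ♞ · ·
· · · · · · · ·
· · · ♙ · · · ♙
· ♙ ♘ · · ♙ · ·
♙ · ♙ · ♙ · ♙ ·
♖ · ♗ ♕ ♔ ♗ ♘ ♖



  a b c d e f g h
  ─────────────────
8│♜ · ♝ ♛ ♚ ♝ · ♜│8
7│♟ ♟ ♟ · ♟ ♟ ♟ ♟│7
6│· · ♞ ♟ · ♞ · ·│6
5│· · · · · · · ·│5
4│· · · ♙ · · · ♙│4
3│· ♙ ♘ · · ♙ · ·│3
2│♙ · ♙ · ♙ · ♙ ·│2
1│♖ · ♗ ♕ ♔ ♗ ♘ ♖│1
  ─────────────────
  a b c d e f g h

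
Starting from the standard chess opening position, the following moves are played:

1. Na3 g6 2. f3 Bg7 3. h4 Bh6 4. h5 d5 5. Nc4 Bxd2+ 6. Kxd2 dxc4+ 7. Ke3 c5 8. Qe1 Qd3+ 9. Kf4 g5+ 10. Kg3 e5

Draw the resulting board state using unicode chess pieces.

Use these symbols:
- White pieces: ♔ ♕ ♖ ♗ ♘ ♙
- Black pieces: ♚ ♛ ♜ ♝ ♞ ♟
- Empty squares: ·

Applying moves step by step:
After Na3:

♜ ♞ ♝ ♛ ♚ ♝ ♞ ♜
♟ ♟ ♟ ♟ ♟ ♟ ♟ ♟
· · · · · · · ·
· · · · · · · ·
· · · · · · · ·
♘ · · · · · · ·
♙ ♙ ♙ ♙ ♙ ♙ ♙ ♙
♖ · ♗ ♕ ♔ ♗ ♘ ♖


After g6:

♜ ♞ ♝ ♛ ♚ ♝ ♞ ♜
♟ ♟ ♟ ♟ ♟ ♟ · ♟
· · · · · · ♟ ·
· · · · · · · ·
· · · · · · · ·
♘ · · · · · · ·
♙ ♙ ♙ ♙ ♙ ♙ ♙ ♙
♖ · ♗ ♕ ♔ ♗ ♘ ♖


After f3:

♜ ♞ ♝ ♛ ♚ ♝ ♞ ♜
♟ ♟ ♟ ♟ ♟ ♟ · ♟
· · · · · · ♟ ·
· · · · · · · ·
· · · · · · · ·
♘ · · · · ♙ · ·
♙ ♙ ♙ ♙ ♙ · ♙ ♙
♖ · ♗ ♕ ♔ ♗ ♘ ♖


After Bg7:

♜ ♞ ♝ ♛ ♚ · ♞ ♜
♟ ♟ ♟ ♟ ♟ ♟ ♝ ♟
· · · · · · ♟ ·
· · · · · · · ·
· · · · · · · ·
♘ · · · · ♙ · ·
♙ ♙ ♙ ♙ ♙ · ♙ ♙
♖ · ♗ ♕ ♔ ♗ ♘ ♖


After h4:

♜ ♞ ♝ ♛ ♚ · ♞ ♜
♟ ♟ ♟ ♟ ♟ ♟ ♝ ♟
· · · · · · ♟ ·
· · · · · · · ·
· · · · · · · ♙
♘ · · · · ♙ · ·
♙ ♙ ♙ ♙ ♙ · ♙ ·
♖ · ♗ ♕ ♔ ♗ ♘ ♖


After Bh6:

♜ ♞ ♝ ♛ ♚ · ♞ ♜
♟ ♟ ♟ ♟ ♟ ♟ · ♟
· · · · · · ♟ ♝
· · · · · · · ·
· · · · · · · ♙
♘ · · · · ♙ · ·
♙ ♙ ♙ ♙ ♙ · ♙ ·
♖ · ♗ ♕ ♔ ♗ ♘ ♖


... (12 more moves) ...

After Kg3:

♜ ♞ ♝ · ♚ · ♞ ♜
♟ ♟ · · ♟ ♟ · ♟
· · · · · · · ·
· · ♟ · · · ♟ ♙
· · ♟ · · · · ·
· · · ♛ · ♙ ♔ ·
♙ ♙ ♙ · ♙ · ♙ ·
♖ · ♗ · ♕ ♗ ♘ ♖


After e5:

♜ ♞ ♝ · ♚ · ♞ ♜
♟ ♟ · · · ♟ · ♟
· · · · · · · ·
· · ♟ · ♟ · ♟ ♙
· · ♟ · · · · ·
· · · ♛ · ♙ ♔ ·
♙ ♙ ♙ · ♙ · ♙ ·
♖ · ♗ · ♕ ♗ ♘ ♖



  a b c d e f g h
  ─────────────────
8│♜ ♞ ♝ · ♚ · ♞ ♜│8
7│♟ ♟ · · · ♟ · ♟│7
6│· · · · · · · ·│6
5│· · ♟ · ♟ · ♟ ♙│5
4│· · ♟ · · · · ·│4
3│· · · ♛ · ♙ ♔ ·│3
2│♙ ♙ ♙ · ♙ · ♙ ·│2
1│♖ · ♗ · ♕ ♗ ♘ ♖│1
  ─────────────────
  a b c d e f g h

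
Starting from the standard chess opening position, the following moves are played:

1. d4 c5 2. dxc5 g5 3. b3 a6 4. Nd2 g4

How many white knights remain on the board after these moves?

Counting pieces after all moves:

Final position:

  a b c d e f g h
  ─────────────────
8│♜ ♞ ♝ ♛ ♚ ♝ ♞ ♜│8
7│· ♟ · ♟ ♟ ♟ · ♟│7
6│♟ · · · · · · ·│6
5│· · ♙ · · · · ·│5
4│· · · · · · ♟ ·│4
3│· ♙ · · · · · ·│3
2│♙ · ♙ ♘ ♙ ♙ ♙ ♙│2
1│♖ · ♗ ♕ ♔ ♗ ♘ ♖│1
  ─────────────────
  a b c d e f g h


2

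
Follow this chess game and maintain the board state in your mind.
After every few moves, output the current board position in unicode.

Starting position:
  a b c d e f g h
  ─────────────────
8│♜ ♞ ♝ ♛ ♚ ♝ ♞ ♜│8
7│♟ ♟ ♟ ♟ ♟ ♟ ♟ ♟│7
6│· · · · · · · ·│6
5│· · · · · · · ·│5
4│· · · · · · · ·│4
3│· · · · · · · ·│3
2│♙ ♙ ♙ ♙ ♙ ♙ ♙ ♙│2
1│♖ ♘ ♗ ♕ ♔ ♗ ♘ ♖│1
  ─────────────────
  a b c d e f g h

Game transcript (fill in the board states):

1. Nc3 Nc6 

  a b c d e f g h
  ─────────────────
8│♜ · ♝ ♛ ♚ ♝ ♞ ♜│8
7│♟ ♟ ♟ ♟ ♟ ♟ ♟ ♟│7
6│· · ♞ · · · · ·│6
5│· · · · · · · ·│5
4│· · · · · · · ·│4
3│· · ♘ · · · · ·│3
2│♙ ♙ ♙ ♙ ♙ ♙ ♙ ♙│2
1│♖ · ♗ ♕ ♔ ♗ ♘ ♖│1
  ─────────────────
  a b c d e f g h

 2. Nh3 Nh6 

  a b c d e f g h
  ─────────────────
8│♜ · ♝ ♛ ♚ ♝ · ♜│8
7│♟ ♟ ♟ ♟ ♟ ♟ ♟ ♟│7
6│· · ♞ · · · · ♞│6
5│· · · · · · · ·│5
4│· · · · · · · ·│4
3│· · ♘ · · · · ♘│3
2│♙ ♙ ♙ ♙ ♙ ♙ ♙ ♙│2
1│♖ · ♗ ♕ ♔ ♗ · ♖│1
  ─────────────────
  a b c d e f g h

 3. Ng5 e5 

  a b c d e f g h
  ─────────────────
8│♜ · ♝ ♛ ♚ ♝ · ♜│8
7│♟ ♟ ♟ ♟ · ♟ ♟ ♟│7
6│· · ♞ · · · · ♞│6
5│· · · · ♟ · ♘ ·│5
4│· · · · · · · ·│4
3│· · ♘ · · · · ·│3
2│♙ ♙ ♙ ♙ ♙ ♙ ♙ ♙│2
1│♖ · ♗ ♕ ♔ ♗ · ♖│1
  ─────────────────
  a b c d e f g h

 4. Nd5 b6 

  a b c d e f g h
  ─────────────────
8│♜ · ♝ ♛ ♚ ♝ · ♜│8
7│♟ · ♟ ♟ · ♟ ♟ ♟│7
6│· ♟ ♞ · · · · ♞│6
5│· · · ♘ ♟ · ♘ ·│5
4│· · · · · · · ·│4
3│· · · · · · · ·│3
2│♙ ♙ ♙ ♙ ♙ ♙ ♙ ♙│2
1│♖ · ♗ ♕ ♔ ♗ · ♖│1
  ─────────────────
  a b c d e f g h

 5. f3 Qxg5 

  a b c d e f g h
  ─────────────────
8│♜ · ♝ · ♚ ♝ · ♜│8
7│♟ · ♟ ♟ · ♟ ♟ ♟│7
6│· ♟ ♞ · · · · ♞│6
5│· · · ♘ ♟ · ♛ ·│5
4│· · · · · · · ·│4
3│· · · · · ♙ · ·│3
2│♙ ♙ ♙ ♙ ♙ · ♙ ♙│2
1│♖ · ♗ ♕ ♔ ♗ · ♖│1
  ─────────────────
  a b c d e f g h



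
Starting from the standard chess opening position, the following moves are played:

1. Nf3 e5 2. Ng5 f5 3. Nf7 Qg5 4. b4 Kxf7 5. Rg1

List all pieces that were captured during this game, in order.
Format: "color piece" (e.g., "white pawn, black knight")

Tracking captures:
  Kxf7: captured white knight

white knight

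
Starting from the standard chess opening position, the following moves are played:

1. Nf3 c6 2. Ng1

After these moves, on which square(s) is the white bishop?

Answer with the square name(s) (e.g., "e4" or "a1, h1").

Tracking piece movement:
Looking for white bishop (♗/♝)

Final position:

  a b c d e f g h
  ─────────────────
8│♜ ♞ ♝ ♛ ♚ ♝ ♞ ♜│8
7│♟ ♟ · ♟ ♟ ♟ ♟ ♟│7
6│· · ♟ · · · · ·│6
5│· · · · · · · ·│5
4│· · · · · · · ·│4
3│· · · · · · · ·│3
2│♙ ♙ ♙ ♙ ♙ ♙ ♙ ♙│2
1│♖ ♘ ♗ ♕ ♔ ♗ ♘ ♖│1
  ─────────────────
  a b c d e f g h


c1, f1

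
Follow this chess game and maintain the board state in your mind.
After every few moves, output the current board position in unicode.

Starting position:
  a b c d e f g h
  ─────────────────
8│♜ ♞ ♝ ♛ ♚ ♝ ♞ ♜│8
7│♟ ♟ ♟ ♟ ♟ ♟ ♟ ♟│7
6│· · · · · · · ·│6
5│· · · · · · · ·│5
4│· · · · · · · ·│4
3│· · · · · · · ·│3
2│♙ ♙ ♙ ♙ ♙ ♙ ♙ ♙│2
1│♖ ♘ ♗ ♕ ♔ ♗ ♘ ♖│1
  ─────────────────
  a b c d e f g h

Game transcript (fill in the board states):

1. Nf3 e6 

  a b c d e f g h
  ─────────────────
8│♜ ♞ ♝ ♛ ♚ ♝ ♞ ♜│8
7│♟ ♟ ♟ ♟ · ♟ ♟ ♟│7
6│· · · · ♟ · · ·│6
5│· · · · · · · ·│5
4│· · · · · · · ·│4
3│· · · · · ♘ · ·│3
2│♙ ♙ ♙ ♙ ♙ ♙ ♙ ♙│2
1│♖ ♘ ♗ ♕ ♔ ♗ · ♖│1
  ─────────────────
  a b c d e f g h

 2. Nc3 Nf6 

  a b c d e f g h
  ─────────────────
8│♜ ♞ ♝ ♛ ♚ ♝ · ♜│8
7│♟ ♟ ♟ ♟ · ♟ ♟ ♟│7
6│· · · · ♟ ♞ · ·│6
5│· · · · · · · ·│5
4│· · · · · · · ·│4
3│· · ♘ · · ♘ · ·│3
2│♙ ♙ ♙ ♙ ♙ ♙ ♙ ♙│2
1│♖ · ♗ ♕ ♔ ♗ · ♖│1
  ─────────────────
  a b c d e f g h

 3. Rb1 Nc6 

  a b c d e f g h
  ─────────────────
8│♜ · ♝ ♛ ♚ ♝ · ♜│8
7│♟ ♟ ♟ ♟ · ♟ ♟ ♟│7
6│· · ♞ · ♟ ♞ · ·│6
5│· · · · · · · ·│5
4│· · · · · · · ·│4
3│· · ♘ · · ♘ · ·│3
2│♙ ♙ ♙ ♙ ♙ ♙ ♙ ♙│2
1│· ♖ ♗ ♕ ♔ ♗ · ♖│1
  ─────────────────
  a b c d e f g h

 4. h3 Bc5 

  a b c d e f g h
  ─────────────────
8│♜ · ♝ ♛ ♚ · · ♜│8
7│♟ ♟ ♟ ♟ · ♟ ♟ ♟│7
6│· · ♞ · ♟ ♞ · ·│6
5│· · ♝ · · · · ·│5
4│· · · · · · · ·│4
3│· · ♘ · · ♘ · ♙│3
2│♙ ♙ ♙ ♙ ♙ ♙ ♙ ·│2
1│· ♖ ♗ ♕ ♔ ♗ · ♖│1
  ─────────────────
  a b c d e f g h

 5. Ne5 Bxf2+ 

  a b c d e f g h
  ─────────────────
8│♜ · ♝ ♛ ♚ · · ♜│8
7│♟ ♟ ♟ ♟ · ♟ ♟ ♟│7
6│· · ♞ · ♟ ♞ · ·│6
5│· · · · ♘ · · ·│5
4│· · · · · · · ·│4
3│· · ♘ · · · · ♙│3
2│♙ ♙ ♙ ♙ ♙ ♝ ♙ ·│2
1│· ♖ ♗ ♕ ♔ ♗ · ♖│1
  ─────────────────
  a b c d e f g h



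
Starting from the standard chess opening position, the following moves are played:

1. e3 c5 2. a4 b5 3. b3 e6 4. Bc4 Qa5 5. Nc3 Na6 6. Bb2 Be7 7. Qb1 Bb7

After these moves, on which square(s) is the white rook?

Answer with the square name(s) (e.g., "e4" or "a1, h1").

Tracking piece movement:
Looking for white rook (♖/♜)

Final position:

  a b c d e f g h
  ─────────────────
8│♜ · · · ♚ · ♞ ♜│8
7│♟ ♝ · ♟ ♝ ♟ ♟ ♟│7
6│♞ · · · ♟ · · ·│6
5│♛ ♟ ♟ · · · · ·│5
4│♙ · ♗ · · · · ·│4
3│· ♙ ♘ · ♙ · · ·│3
2│· ♗ ♙ ♙ · ♙ ♙ ♙│2
1│♖ ♕ · · ♔ · ♘ ♖│1
  ─────────────────
  a b c d e f g h


a1, h1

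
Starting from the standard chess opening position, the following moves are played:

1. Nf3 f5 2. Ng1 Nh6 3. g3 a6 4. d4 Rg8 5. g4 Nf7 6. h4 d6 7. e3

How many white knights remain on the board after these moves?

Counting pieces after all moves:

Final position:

  a b c d e f g h
  ─────────────────
8│♜ ♞ ♝ ♛ ♚ ♝ ♜ ·│8
7│· ♟ ♟ · ♟ ♞ ♟ ♟│7
6│♟ · · ♟ · · · ·│6
5│· · · · · ♟ · ·│5
4│· · · ♙ · · ♙ ♙│4
3│· · · · ♙ · · ·│3
2│♙ ♙ ♙ · · ♙ · ·│2
1│♖ ♘ ♗ ♕ ♔ ♗ ♘ ♖│1
  ─────────────────
  a b c d e f g h


2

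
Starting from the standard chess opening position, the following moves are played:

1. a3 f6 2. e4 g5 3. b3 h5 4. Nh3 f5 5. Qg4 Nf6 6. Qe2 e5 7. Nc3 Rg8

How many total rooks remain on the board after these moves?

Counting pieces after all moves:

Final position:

  a b c d e f g h
  ─────────────────
8│♜ ♞ ♝ ♛ ♚ ♝ ♜ ·│8
7│♟ ♟ ♟ ♟ · · · ·│7
6│· · · · · ♞ · ·│6
5│· · · · ♟ ♟ ♟ ♟│5
4│· · · · ♙ · · ·│4
3│♙ ♙ ♘ · · · · ♘│3
2│· · ♙ ♙ ♕ ♙ ♙ ♙│2
1│♖ · ♗ · ♔ ♗ · ♖│1
  ─────────────────
  a b c d e f g h


4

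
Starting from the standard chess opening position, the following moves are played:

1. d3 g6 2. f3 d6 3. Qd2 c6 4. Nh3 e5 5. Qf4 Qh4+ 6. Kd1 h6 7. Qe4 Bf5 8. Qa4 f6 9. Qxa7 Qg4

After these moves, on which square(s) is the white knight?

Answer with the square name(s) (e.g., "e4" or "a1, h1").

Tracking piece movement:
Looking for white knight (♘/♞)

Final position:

  a b c d e f g h
  ─────────────────
8│♜ ♞ · · ♚ ♝ ♞ ♜│8
7│♕ ♟ · · · · · ·│7
6│· · ♟ ♟ · ♟ ♟ ♟│6
5│· · · · ♟ ♝ · ·│5
4│· · · · · · ♛ ·│4
3│· · · ♙ · ♙ · ♘│3
2│♙ ♙ ♙ · ♙ · ♙ ♙│2
1│♖ ♘ ♗ ♔ · ♗ · ♖│1
  ─────────────────
  a b c d e f g h


b1, h3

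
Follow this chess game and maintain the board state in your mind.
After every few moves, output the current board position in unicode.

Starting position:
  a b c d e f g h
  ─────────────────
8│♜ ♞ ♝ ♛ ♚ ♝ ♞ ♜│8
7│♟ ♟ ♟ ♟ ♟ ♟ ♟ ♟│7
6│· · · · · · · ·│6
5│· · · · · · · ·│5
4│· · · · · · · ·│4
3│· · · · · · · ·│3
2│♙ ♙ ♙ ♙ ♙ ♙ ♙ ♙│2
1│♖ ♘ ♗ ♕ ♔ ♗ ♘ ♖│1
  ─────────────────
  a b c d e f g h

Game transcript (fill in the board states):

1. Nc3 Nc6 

  a b c d e f g h
  ─────────────────
8│♜ · ♝ ♛ ♚ ♝ ♞ ♜│8
7│♟ ♟ ♟ ♟ ♟ ♟ ♟ ♟│7
6│· · ♞ · · · · ·│6
5│· · · · · · · ·│5
4│· · · · · · · ·│4
3│· · ♘ · · · · ·│3
2│♙ ♙ ♙ ♙ ♙ ♙ ♙ ♙│2
1│♖ · ♗ ♕ ♔ ♗ ♘ ♖│1
  ─────────────────
  a b c d e f g h

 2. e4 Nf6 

  a b c d e f g h
  ─────────────────
8│♜ · ♝ ♛ ♚ ♝ · ♜│8
7│♟ ♟ ♟ ♟ ♟ ♟ ♟ ♟│7
6│· · ♞ · · ♞ · ·│6
5│· · · · · · · ·│5
4│· · · · ♙ · · ·│4
3│· · ♘ · · · · ·│3
2│♙ ♙ ♙ ♙ · ♙ ♙ ♙│2
1│♖ · ♗ ♕ ♔ ♗ ♘ ♖│1
  ─────────────────
  a b c d e f g h

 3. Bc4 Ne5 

  a b c d e f g h
  ─────────────────
8│♜ · ♝ ♛ ♚ ♝ · ♜│8
7│♟ ♟ ♟ ♟ ♟ ♟ ♟ ♟│7
6│· · · · · ♞ · ·│6
5│· · · · ♞ · · ·│5
4│· · ♗ · ♙ · · ·│4
3│· · ♘ · · · · ·│3
2│♙ ♙ ♙ ♙ · ♙ ♙ ♙│2
1│♖ · ♗ ♕ ♔ · ♘ ♖│1
  ─────────────────
  a b c d e f g h

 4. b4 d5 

  a b c d e f g h
  ─────────────────
8│♜ · ♝ ♛ ♚ ♝ · ♜│8
7│♟ ♟ ♟ · ♟ ♟ ♟ ♟│7
6│· · · · · ♞ · ·│6
5│· · · ♟ ♞ · · ·│5
4│· ♙ ♗ · ♙ · · ·│4
3│· · ♘ · · · · ·│3
2│♙ · ♙ ♙ · ♙ ♙ ♙│2
1│♖ · ♗ ♕ ♔ · ♘ ♖│1
  ─────────────────
  a b c d e f g h

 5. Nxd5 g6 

  a b c d e f g h
  ─────────────────
8│♜ · ♝ ♛ ♚ ♝ · ♜│8
7│♟ ♟ ♟ · ♟ ♟ · ♟│7
6│· · · · · ♞ ♟ ·│6
5│· · · ♘ ♞ · · ·│5
4│· ♙ ♗ · ♙ · · ·│4
3│· · · · · · · ·│3
2│♙ · ♙ ♙ · ♙ ♙ ♙│2
1│♖ · ♗ ♕ ♔ · ♘ ♖│1
  ─────────────────
  a b c d e f g h



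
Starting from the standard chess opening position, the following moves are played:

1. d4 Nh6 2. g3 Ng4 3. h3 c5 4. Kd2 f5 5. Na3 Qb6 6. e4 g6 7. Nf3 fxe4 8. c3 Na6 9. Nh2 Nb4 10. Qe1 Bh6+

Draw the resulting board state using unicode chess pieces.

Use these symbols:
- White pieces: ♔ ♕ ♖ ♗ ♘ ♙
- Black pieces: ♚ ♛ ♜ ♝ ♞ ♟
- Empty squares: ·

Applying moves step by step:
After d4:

♜ ♞ ♝ ♛ ♚ ♝ ♞ ♜
♟ ♟ ♟ ♟ ♟ ♟ ♟ ♟
· · · · · · · ·
· · · · · · · ·
· · · ♙ · · · ·
· · · · · · · ·
♙ ♙ ♙ · ♙ ♙ ♙ ♙
♖ ♘ ♗ ♕ ♔ ♗ ♘ ♖


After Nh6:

♜ ♞ ♝ ♛ ♚ ♝ · ♜
♟ ♟ ♟ ♟ ♟ ♟ ♟ ♟
· · · · · · · ♞
· · · · · · · ·
· · · ♙ · · · ·
· · · · · · · ·
♙ ♙ ♙ · ♙ ♙ ♙ ♙
♖ ♘ ♗ ♕ ♔ ♗ ♘ ♖


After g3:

♜ ♞ ♝ ♛ ♚ ♝ · ♜
♟ ♟ ♟ ♟ ♟ ♟ ♟ ♟
· · · · · · · ♞
· · · · · · · ·
· · · ♙ · · · ·
· · · · · · ♙ ·
♙ ♙ ♙ · ♙ ♙ · ♙
♖ ♘ ♗ ♕ ♔ ♗ ♘ ♖


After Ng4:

♜ ♞ ♝ ♛ ♚ ♝ · ♜
♟ ♟ ♟ ♟ ♟ ♟ ♟ ♟
· · · · · · · ·
· · · · · · · ·
· · · ♙ · · ♞ ·
· · · · · · ♙ ·
♙ ♙ ♙ · ♙ ♙ · ♙
♖ ♘ ♗ ♕ ♔ ♗ ♘ ♖


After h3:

♜ ♞ ♝ ♛ ♚ ♝ · ♜
♟ ♟ ♟ ♟ ♟ ♟ ♟ ♟
· · · · · · · ·
· · · · · · · ·
· · · ♙ · · ♞ ·
· · · · · · ♙ ♙
♙ ♙ ♙ · ♙ ♙ · ·
♖ ♘ ♗ ♕ ♔ ♗ ♘ ♖


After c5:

♜ ♞ ♝ ♛ ♚ ♝ · ♜
♟ ♟ · ♟ ♟ ♟ ♟ ♟
· · · · · · · ·
· · ♟ · · · · ·
· · · ♙ · · ♞ ·
· · · · · · ♙ ♙
♙ ♙ ♙ · ♙ ♙ · ·
♖ ♘ ♗ ♕ ♔ ♗ ♘ ♖


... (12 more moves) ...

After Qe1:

♜ · ♝ · ♚ ♝ · ♜
♟ ♟ · ♟ ♟ · · ♟
· ♛ · · · · ♟ ·
· · ♟ · · · · ·
· ♞ · ♙ ♟ · ♞ ·
♘ · ♙ · · · ♙ ♙
♙ ♙ · ♔ · ♙ · ♘
♖ · ♗ · ♕ ♗ · ♖


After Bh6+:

♜ · ♝ · ♚ · · ♜
♟ ♟ · ♟ ♟ · · ♟
· ♛ · · · · ♟ ♝
· · ♟ · · · · ·
· ♞ · ♙ ♟ · ♞ ·
♘ · ♙ · · · ♙ ♙
♙ ♙ · ♔ · ♙ · ♘
♖ · ♗ · ♕ ♗ · ♖



  a b c d e f g h
  ─────────────────
8│♜ · ♝ · ♚ · · ♜│8
7│♟ ♟ · ♟ ♟ · · ♟│7
6│· ♛ · · · · ♟ ♝│6
5│· · ♟ · · · · ·│5
4│· ♞ · ♙ ♟ · ♞ ·│4
3│♘ · ♙ · · · ♙ ♙│3
2│♙ ♙ · ♔ · ♙ · ♘│2
1│♖ · ♗ · ♕ ♗ · ♖│1
  ─────────────────
  a b c d e f g h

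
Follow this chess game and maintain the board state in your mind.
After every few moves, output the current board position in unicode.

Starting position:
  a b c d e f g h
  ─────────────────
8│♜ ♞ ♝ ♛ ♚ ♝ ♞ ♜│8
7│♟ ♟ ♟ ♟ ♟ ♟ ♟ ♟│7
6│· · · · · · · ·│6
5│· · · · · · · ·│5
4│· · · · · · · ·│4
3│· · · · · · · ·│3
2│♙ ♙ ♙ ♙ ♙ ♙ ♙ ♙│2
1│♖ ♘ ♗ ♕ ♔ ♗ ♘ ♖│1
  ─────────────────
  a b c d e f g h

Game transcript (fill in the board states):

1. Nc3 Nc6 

  a b c d e f g h
  ─────────────────
8│♜ · ♝ ♛ ♚ ♝ ♞ ♜│8
7│♟ ♟ ♟ ♟ ♟ ♟ ♟ ♟│7
6│· · ♞ · · · · ·│6
5│· · · · · · · ·│5
4│· · · · · · · ·│4
3│· · ♘ · · · · ·│3
2│♙ ♙ ♙ ♙ ♙ ♙ ♙ ♙│2
1│♖ · ♗ ♕ ♔ ♗ ♘ ♖│1
  ─────────────────
  a b c d e f g h

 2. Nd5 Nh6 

  a b c d e f g h
  ─────────────────
8│♜ · ♝ ♛ ♚ ♝ · ♜│8
7│♟ ♟ ♟ ♟ ♟ ♟ ♟ ♟│7
6│· · ♞ · · · · ♞│6
5│· · · ♘ · · · ·│5
4│· · · · · · · ·│4
3│· · · · · · · ·│3
2│♙ ♙ ♙ ♙ ♙ ♙ ♙ ♙│2
1│♖ · ♗ ♕ ♔ ♗ ♘ ♖│1
  ─────────────────
  a b c d e f g h

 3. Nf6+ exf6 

  a b c d e f g h
  ─────────────────
8│♜ · ♝ ♛ ♚ ♝ · ♜│8
7│♟ ♟ ♟ ♟ · ♟ ♟ ♟│7
6│· · ♞ · · ♟ · ♞│6
5│· · · · · · · ·│5
4│· · · · · · · ·│4
3│· · · · · · · ·│3
2│♙ ♙ ♙ ♙ ♙ ♙ ♙ ♙│2
1│♖ · ♗ ♕ ♔ ♗ ♘ ♖│1
  ─────────────────
  a b c d e f g h

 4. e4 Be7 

  a b c d e f g h
  ─────────────────
8│♜ · ♝ ♛ ♚ · · ♜│8
7│♟ ♟ ♟ ♟ ♝ ♟ ♟ ♟│7
6│· · ♞ · · ♟ · ♞│6
5│· · · · · · · ·│5
4│· · · · ♙ · · ·│4
3│· · · · · · · ·│3
2│♙ ♙ ♙ ♙ · ♙ ♙ ♙│2
1│♖ · ♗ ♕ ♔ ♗ ♘ ♖│1
  ─────────────────
  a b c d e f g h



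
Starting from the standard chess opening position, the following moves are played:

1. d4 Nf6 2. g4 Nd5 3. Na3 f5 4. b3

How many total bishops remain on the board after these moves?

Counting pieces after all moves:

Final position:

  a b c d e f g h
  ─────────────────
8│♜ ♞ ♝ ♛ ♚ ♝ · ♜│8
7│♟ ♟ ♟ ♟ ♟ · ♟ ♟│7
6│· · · · · · · ·│6
5│· · · ♞ · ♟ · ·│5
4│· · · ♙ · · ♙ ·│4
3│♘ ♙ · · · · · ·│3
2│♙ · ♙ · ♙ ♙ · ♙│2
1│♖ · ♗ ♕ ♔ ♗ ♘ ♖│1
  ─────────────────
  a b c d e f g h


4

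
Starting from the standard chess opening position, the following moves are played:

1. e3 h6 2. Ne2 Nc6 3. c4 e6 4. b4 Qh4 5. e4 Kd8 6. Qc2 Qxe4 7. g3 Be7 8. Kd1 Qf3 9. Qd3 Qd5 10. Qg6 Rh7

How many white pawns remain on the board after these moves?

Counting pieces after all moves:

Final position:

  a b c d e f g h
  ─────────────────
8│♜ · ♝ ♚ · · ♞ ·│8
7│♟ ♟ ♟ ♟ ♝ ♟ ♟ ♜│7
6│· · ♞ · ♟ · ♕ ♟│6
5│· · · ♛ · · · ·│5
4│· ♙ ♙ · · · · ·│4
3│· · · · · · ♙ ·│3
2│♙ · · ♙ ♘ ♙ · ♙│2
1│♖ ♘ ♗ ♔ · ♗ · ♖│1
  ─────────────────
  a b c d e f g h


7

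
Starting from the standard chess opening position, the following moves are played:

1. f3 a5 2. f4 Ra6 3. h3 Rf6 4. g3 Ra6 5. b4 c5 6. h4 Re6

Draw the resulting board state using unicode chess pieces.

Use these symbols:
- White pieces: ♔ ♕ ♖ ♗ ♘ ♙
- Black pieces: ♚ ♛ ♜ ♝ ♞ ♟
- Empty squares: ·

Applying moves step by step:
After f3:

♜ ♞ ♝ ♛ ♚ ♝ ♞ ♜
♟ ♟ ♟ ♟ ♟ ♟ ♟ ♟
· · · · · · · ·
· · · · · · · ·
· · · · · · · ·
· · · · · ♙ · ·
♙ ♙ ♙ ♙ ♙ · ♙ ♙
♖ ♘ ♗ ♕ ♔ ♗ ♘ ♖


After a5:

♜ ♞ ♝ ♛ ♚ ♝ ♞ ♜
· ♟ ♟ ♟ ♟ ♟ ♟ ♟
· · · · · · · ·
♟ · · · · · · ·
· · · · · · · ·
· · · · · ♙ · ·
♙ ♙ ♙ ♙ ♙ · ♙ ♙
♖ ♘ ♗ ♕ ♔ ♗ ♘ ♖


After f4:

♜ ♞ ♝ ♛ ♚ ♝ ♞ ♜
· ♟ ♟ ♟ ♟ ♟ ♟ ♟
· · · · · · · ·
♟ · · · · · · ·
· · · · · ♙ · ·
· · · · · · · ·
♙ ♙ ♙ ♙ ♙ · ♙ ♙
♖ ♘ ♗ ♕ ♔ ♗ ♘ ♖


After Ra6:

· ♞ ♝ ♛ ♚ ♝ ♞ ♜
· ♟ ♟ ♟ ♟ ♟ ♟ ♟
♜ · · · · · · ·
♟ · · · · · · ·
· · · · · ♙ · ·
· · · · · · · ·
♙ ♙ ♙ ♙ ♙ · ♙ ♙
♖ ♘ ♗ ♕ ♔ ♗ ♘ ♖


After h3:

· ♞ ♝ ♛ ♚ ♝ ♞ ♜
· ♟ ♟ ♟ ♟ ♟ ♟ ♟
♜ · · · · · · ·
♟ · · · · · · ·
· · · · · ♙ · ·
· · · · · · · ♙
♙ ♙ ♙ ♙ ♙ · ♙ ·
♖ ♘ ♗ ♕ ♔ ♗ ♘ ♖


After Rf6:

· ♞ ♝ ♛ ♚ ♝ ♞ ♜
· ♟ ♟ ♟ ♟ ♟ ♟ ♟
· · · · · ♜ · ·
♟ · · · · · · ·
· · · · · ♙ · ·
· · · · · · · ♙
♙ ♙ ♙ ♙ ♙ · ♙ ·
♖ ♘ ♗ ♕ ♔ ♗ ♘ ♖


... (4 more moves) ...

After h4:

· ♞ ♝ ♛ ♚ ♝ ♞ ♜
· ♟ · ♟ ♟ ♟ ♟ ♟
♜ · · · · · · ·
♟ · ♟ · · · · ·
· ♙ · · · ♙ · ♙
· · · · · · ♙ ·
♙ · ♙ ♙ ♙ · · ·
♖ ♘ ♗ ♕ ♔ ♗ ♘ ♖


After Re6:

· ♞ ♝ ♛ ♚ ♝ ♞ ♜
· ♟ · ♟ ♟ ♟ ♟ ♟
· · · · ♜ · · ·
♟ · ♟ · · · · ·
· ♙ · · · ♙ · ♙
· · · · · · ♙ ·
♙ · ♙ ♙ ♙ · · ·
♖ ♘ ♗ ♕ ♔ ♗ ♘ ♖



  a b c d e f g h
  ─────────────────
8│· ♞ ♝ ♛ ♚ ♝ ♞ ♜│8
7│· ♟ · ♟ ♟ ♟ ♟ ♟│7
6│· · · · ♜ · · ·│6
5│♟ · ♟ · · · · ·│5
4│· ♙ · · · ♙ · ♙│4
3│· · · · · · ♙ ·│3
2│♙ · ♙ ♙ ♙ · · ·│2
1│♖ ♘ ♗ ♕ ♔ ♗ ♘ ♖│1
  ─────────────────
  a b c d e f g h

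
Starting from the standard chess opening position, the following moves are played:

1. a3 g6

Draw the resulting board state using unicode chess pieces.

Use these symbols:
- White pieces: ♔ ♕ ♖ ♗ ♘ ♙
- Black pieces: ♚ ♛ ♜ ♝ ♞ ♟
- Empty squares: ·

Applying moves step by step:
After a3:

♜ ♞ ♝ ♛ ♚ ♝ ♞ ♜
♟ ♟ ♟ ♟ ♟ ♟ ♟ ♟
· · · · · · · ·
· · · · · · · ·
· · · · · · · ·
♙ · · · · · · ·
· ♙ ♙ ♙ ♙ ♙ ♙ ♙
♖ ♘ ♗ ♕ ♔ ♗ ♘ ♖


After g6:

♜ ♞ ♝ ♛ ♚ ♝ ♞ ♜
♟ ♟ ♟ ♟ ♟ ♟ · ♟
· · · · · · ♟ ·
· · · · · · · ·
· · · · · · · ·
♙ · · · · · · ·
· ♙ ♙ ♙ ♙ ♙ ♙ ♙
♖ ♘ ♗ ♕ ♔ ♗ ♘ ♖



  a b c d e f g h
  ─────────────────
8│♜ ♞ ♝ ♛ ♚ ♝ ♞ ♜│8
7│♟ ♟ ♟ ♟ ♟ ♟ · ♟│7
6│· · · · · · ♟ ·│6
5│· · · · · · · ·│5
4│· · · · · · · ·│4
3│♙ · · · · · · ·│3
2│· ♙ ♙ ♙ ♙ ♙ ♙ ♙│2
1│♖ ♘ ♗ ♕ ♔ ♗ ♘ ♖│1
  ─────────────────
  a b c d e f g h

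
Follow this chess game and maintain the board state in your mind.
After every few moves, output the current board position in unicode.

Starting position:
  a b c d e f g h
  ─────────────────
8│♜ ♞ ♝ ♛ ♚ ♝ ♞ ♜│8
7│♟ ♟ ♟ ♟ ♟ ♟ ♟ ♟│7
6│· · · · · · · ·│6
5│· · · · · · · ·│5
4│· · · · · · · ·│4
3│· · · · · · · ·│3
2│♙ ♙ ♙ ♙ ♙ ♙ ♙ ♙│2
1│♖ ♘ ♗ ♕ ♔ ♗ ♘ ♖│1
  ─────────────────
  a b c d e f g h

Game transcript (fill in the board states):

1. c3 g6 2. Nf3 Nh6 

  a b c d e f g h
  ─────────────────
8│♜ ♞ ♝ ♛ ♚ ♝ · ♜│8
7│♟ ♟ ♟ ♟ ♟ ♟ · ♟│7
6│· · · · · · ♟ ♞│6
5│· · · · · · · ·│5
4│· · · · · · · ·│4
3│· · ♙ · · ♘ · ·│3
2│♙ ♙ · ♙ ♙ ♙ ♙ ♙│2
1│♖ ♘ ♗ ♕ ♔ ♗ · ♖│1
  ─────────────────
  a b c d e f g h

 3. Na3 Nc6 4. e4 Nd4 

  a b c d e f g h
  ─────────────────
8│♜ · ♝ ♛ ♚ ♝ · ♜│8
7│♟ ♟ ♟ ♟ ♟ ♟ · ♟│7
6│· · · · · · ♟ ♞│6
5│· · · · · · · ·│5
4│· · · ♞ ♙ · · ·│4
3│♘ · ♙ · · ♘ · ·│3
2│♙ ♙ · ♙ · ♙ ♙ ♙│2
1│♖ · ♗ ♕ ♔ ♗ · ♖│1
  ─────────────────
  a b c d e f g h

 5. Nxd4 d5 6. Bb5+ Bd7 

  a b c d e f g h
  ─────────────────
8│♜ · · ♛ ♚ ♝ · ♜│8
7│♟ ♟ ♟ ♝ ♟ ♟ · ♟│7
6│· · · · · · ♟ ♞│6
5│· ♗ · ♟ · · · ·│5
4│· · · ♘ ♙ · · ·│4
3│♘ · ♙ · · · · ·│3
2│♙ ♙ · ♙ · ♙ ♙ ♙│2
1│♖ · ♗ ♕ ♔ · · ♖│1
  ─────────────────
  a b c d e f g h

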